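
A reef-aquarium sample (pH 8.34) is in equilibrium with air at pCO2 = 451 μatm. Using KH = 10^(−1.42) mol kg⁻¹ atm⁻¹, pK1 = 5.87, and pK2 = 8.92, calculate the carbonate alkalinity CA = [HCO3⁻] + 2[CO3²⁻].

[CO2*] = KH · pCO2 = 10^(−1.42) × 451×10^-6 = 1.715×10^-5 mol/kg
α₀ = 1/(1 + K1/[H⁺] + K1K2/[H⁺]²) = 1/(1 + 10^+2.47 + 10^+1.89) = 0.002676
DIC = [CO2*]/α₀ = 1.715×10^-5 / 0.002676 = 6.408 mmol/kg
CA = (α₁ + 2α₂)·DIC = (0.7896 + 2×0.2077) × 6.408 = 7.72 mmol/kg

CA = 7.72 mmol/kg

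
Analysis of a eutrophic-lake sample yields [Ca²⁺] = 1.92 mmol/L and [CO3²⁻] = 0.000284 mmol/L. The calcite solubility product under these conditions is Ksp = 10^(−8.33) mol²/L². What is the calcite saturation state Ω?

Ω = 0.117

Ksp = 10^(−8.33) = 4.677×10^-9
Ω = [Ca²⁺][CO3²⁻]/Ksp = (1.92×10^-3)(0.000284×10^-3) / 4.677×10^-9 = 0.117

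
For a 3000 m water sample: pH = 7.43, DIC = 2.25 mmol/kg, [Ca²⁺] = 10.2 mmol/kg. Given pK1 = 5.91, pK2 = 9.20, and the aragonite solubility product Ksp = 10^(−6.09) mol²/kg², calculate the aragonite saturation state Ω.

Ω = 0.458

α₂ = 1 / (1 + [H⁺]/K2 + [H⁺]²/(K1K2)) = 1 / (1 + 10^+1.77 + 10^+0.25)
   = 1 / (1 + 58.884 + 1.7783) = 1/61.663 = 0.01622
[CO3²⁻] = α₂ × DIC = 0.01622 × 2.25 = 0.03649 mmol/kg
Ksp = 10^(−6.09) = 8.128×10^-7
Ω = [Ca²⁺][CO3²⁻]/Ksp = (10.2×10^-3)(3.649×10^-5) / 8.128×10^-7 = 0.458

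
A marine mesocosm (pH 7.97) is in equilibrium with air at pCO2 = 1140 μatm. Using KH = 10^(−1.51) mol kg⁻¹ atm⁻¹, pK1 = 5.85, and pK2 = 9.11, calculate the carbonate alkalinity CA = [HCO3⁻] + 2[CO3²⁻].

[CO2*] = KH · pCO2 = 10^(−1.51) × 1140×10^-6 = 3.523×10^-5 mol/kg
α₀ = 1/(1 + K1/[H⁺] + K1K2/[H⁺]²) = 1/(1 + 10^+2.12 + 10^+0.98) = 0.007024
DIC = [CO2*]/α₀ = 3.523×10^-5 / 0.007024 = 5.016 mmol/kg
CA = (α₁ + 2α₂)·DIC = (0.9259 + 2×0.06708) × 5.016 = 5.32 mmol/kg

CA = 5.32 mmol/kg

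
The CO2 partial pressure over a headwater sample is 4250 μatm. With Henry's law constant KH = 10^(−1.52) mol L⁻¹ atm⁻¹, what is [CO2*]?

KH = 10^(−1.52) = 3.020×10^-2 mol L⁻¹ atm⁻¹
[CO2*] = KH · pCO2 = 3.020×10^-2 × 4250×10^-6 atm = 1.28×10^-4 mol/L

[CO2*] = 128 μmol/L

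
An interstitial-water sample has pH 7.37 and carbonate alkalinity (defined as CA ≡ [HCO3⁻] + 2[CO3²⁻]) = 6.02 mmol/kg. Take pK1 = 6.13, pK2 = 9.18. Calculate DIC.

CA = [HCO3⁻] + 2[CO3²⁻] = (α₁ + 2α₂)·DIC
At pH 7.37: [H⁺]/K1 = 10^-1.24 = 0.057544, K2/[H⁺] = 10^-1.81 = 0.015488
α₁ = 1/(1 + 0.057544 + 0.015488) = 1/1.0730 = 0.9319; α₂ = α₁·K2/[H⁺] = 0.01443
α₁ + 2α₂ = 0.9608
DIC = CA / (α₁ + 2α₂) = 6.02 / 0.9608 = 6.27 mmol/kg

DIC = 6.27 mmol/kg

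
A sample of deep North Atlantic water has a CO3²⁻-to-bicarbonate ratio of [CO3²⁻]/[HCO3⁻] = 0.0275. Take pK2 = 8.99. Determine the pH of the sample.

From K2 = [H⁺][CO3²⁻]/[HCO3⁻]:  pH = pK2 + log₁₀([CO3²⁻]/[HCO3⁻])
log₁₀(0.0275) = -1.561
pH = 8.99 + (-1.561) = 7.43

pH = 7.43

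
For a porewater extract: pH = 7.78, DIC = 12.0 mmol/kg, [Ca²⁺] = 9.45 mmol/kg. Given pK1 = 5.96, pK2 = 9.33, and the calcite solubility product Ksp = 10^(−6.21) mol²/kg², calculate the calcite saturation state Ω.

α₂ = 1 / (1 + [H⁺]/K2 + [H⁺]²/(K1K2)) = 1 / (1 + 10^+1.55 + 10^-0.27)
   = 1 / (1 + 35.481 + 0.53703) = 1/37.018 = 0.02701
[CO3²⁻] = α₂ × DIC = 0.02701 × 12.0 = 0.3242 mmol/kg
Ksp = 10^(−6.21) = 6.166×10^-7
Ω = [Ca²⁺][CO3²⁻]/Ksp = (9.45×10^-3)(3.242×10^-4) / 6.166×10^-7 = 4.97

Ω = 4.97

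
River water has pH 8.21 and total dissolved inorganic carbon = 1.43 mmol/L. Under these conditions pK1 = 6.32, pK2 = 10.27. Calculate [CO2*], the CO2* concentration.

α₀ = 1 / (1 + K1/[H⁺] + K1K2/[H⁺]²) = 1 / (1 + 10^+1.89 + 10^-0.17)
   = 1 / (1 + 77.625 + 0.67608) = 1/79.301 = 0.01261
[CO2*] = α₀ × DIC = 0.01261 × 1.43 = 0.0180 mmol/L = 18.0 μmol/L

[CO2*] = 18.0 μmol/L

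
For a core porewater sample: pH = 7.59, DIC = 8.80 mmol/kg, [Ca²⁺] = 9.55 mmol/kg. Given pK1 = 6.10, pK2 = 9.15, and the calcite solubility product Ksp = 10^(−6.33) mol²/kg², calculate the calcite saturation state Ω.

α₂ = 1 / (1 + [H⁺]/K2 + [H⁺]²/(K1K2)) = 1 / (1 + 10^+1.56 + 10^+0.07)
   = 1 / (1 + 36.308 + 1.1749) = 1/38.483 = 0.02599
[CO3²⁻] = α₂ × DIC = 0.02599 × 8.80 = 0.2287 mmol/kg
Ksp = 10^(−6.33) = 4.677×10^-7
Ω = [Ca²⁺][CO3²⁻]/Ksp = (9.55×10^-3)(2.287×10^-4) / 4.677×10^-7 = 4.67

Ω = 4.67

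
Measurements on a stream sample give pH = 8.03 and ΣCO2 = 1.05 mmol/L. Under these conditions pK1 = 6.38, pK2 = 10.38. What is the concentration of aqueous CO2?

[CO2*] = 0.0229 mmol/L

α₀ = 1 / (1 + K1/[H⁺] + K1K2/[H⁺]²) = 1 / (1 + 10^+1.65 + 10^-0.70)
   = 1 / (1 + 44.668 + 0.19953) = 1/45.868 = 0.02180
[CO2*] = α₀ × DIC = 0.02180 × 1.05 = 0.0229 mmol/L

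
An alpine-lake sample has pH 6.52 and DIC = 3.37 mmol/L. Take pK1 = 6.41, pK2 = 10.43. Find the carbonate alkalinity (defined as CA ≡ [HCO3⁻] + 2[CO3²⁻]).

CA = 1.90 mmol/L

CA = [HCO3⁻] + 2[CO3²⁻] = (α₁ + 2α₂)·DIC
At pH 6.52: [H⁺]/K1 = 10^-0.11 = 0.77625, K2/[H⁺] = 10^-3.91 = 0.00012303
α₁ = 1/(1 + 0.77625 + 0.00012303) = 1/1.7764 = 0.5629; α₂ = α₁·K2/[H⁺] = 6.926×10^-5
α₁ + 2α₂ = 0.5631
CA = 0.5631 × 3.37 = 1.90 mmol/L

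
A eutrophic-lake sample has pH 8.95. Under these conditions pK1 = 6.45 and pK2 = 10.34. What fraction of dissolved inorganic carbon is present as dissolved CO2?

α₀ = 0.00303

α₀ = 1 / (1 + K1/[H⁺] + K1K2/[H⁺]²) = 1 / (1 + 10^+2.50 + 10^+1.11)
   = 1 / (1 + 316.23 + 12.882) = 1/330.11 = 0.003029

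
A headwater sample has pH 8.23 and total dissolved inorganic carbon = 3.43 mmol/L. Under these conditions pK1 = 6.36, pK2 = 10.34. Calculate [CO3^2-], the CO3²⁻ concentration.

α₂ = 1 / (1 + [H⁺]/K2 + [H⁺]²/(K1K2)) = 1 / (1 + 10^+2.11 + 10^+0.24)
   = 1 / (1 + 128.82 + 1.7378) = 1/131.56 = 0.007601
[CO3²⁻] = α₂ × DIC = 0.007601 × 3.43 = 0.0261 mmol/L

[CO3²⁻] = 0.0261 mmol/L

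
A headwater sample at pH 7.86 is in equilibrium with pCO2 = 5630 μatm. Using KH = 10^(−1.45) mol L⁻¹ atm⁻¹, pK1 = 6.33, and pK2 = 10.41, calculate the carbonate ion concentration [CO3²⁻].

[CO2*] = KH · pCO2 = 10^(−1.45) × 5630×10^-6 = 1.998×10^-4 mol/L
α₀ = 1/(1 + K1/[H⁺] + K1K2/[H⁺]²) = 1/(1 + 10^+1.53 + 10^-1.02) = 0.02859
DIC = [CO2*]/α₀ = 1.998×10^-4 / 0.02859 = 6.988 mmol/L
[CO3²⁻] = α₂·DIC; α₂ = 0.002730, so [CO3²⁻] = 0.002730 × 6.988 = 0.0191 mmol/L = 19.1 μmol/L

[CO3²⁻] = 19.1 μmol/L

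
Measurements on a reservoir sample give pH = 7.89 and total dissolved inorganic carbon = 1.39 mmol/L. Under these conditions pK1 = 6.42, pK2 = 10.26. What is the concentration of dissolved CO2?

[CO2*] = 0.0454 mmol/L

α₀ = 1 / (1 + K1/[H⁺] + K1K2/[H⁺]²) = 1 / (1 + 10^+1.47 + 10^-0.90)
   = 1 / (1 + 29.512 + 0.12589) = 1/30.638 = 0.03264
[CO2*] = α₀ × DIC = 0.03264 × 1.39 = 0.0454 mmol/L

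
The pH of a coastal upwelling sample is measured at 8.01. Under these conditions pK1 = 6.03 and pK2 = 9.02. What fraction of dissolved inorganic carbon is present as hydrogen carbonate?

α₁ = 0.902

α₁ = 1 / (1 + [H⁺]/K1 + K2/[H⁺]) = 1 / (1 + 10^-1.98 + 10^-1.01)
   = 1 / (1 + 0.010471 + 0.097724) = 1/1.1082 = 0.9024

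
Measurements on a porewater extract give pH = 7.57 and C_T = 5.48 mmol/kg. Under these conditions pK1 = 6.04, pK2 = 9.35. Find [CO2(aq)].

[CO2*] = 0.155 mmol/kg

α₀ = 1 / (1 + K1/[H⁺] + K1K2/[H⁺]²) = 1 / (1 + 10^+1.53 + 10^-0.25)
   = 1 / (1 + 33.884 + 0.56234) = 1/35.447 = 0.02821
[CO2*] = α₀ × DIC = 0.02821 × 5.48 = 0.155 mmol/kg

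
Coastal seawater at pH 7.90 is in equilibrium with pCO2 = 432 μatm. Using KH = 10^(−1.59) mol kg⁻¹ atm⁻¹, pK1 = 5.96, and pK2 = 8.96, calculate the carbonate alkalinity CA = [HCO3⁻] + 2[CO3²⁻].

CA = 1.14 mmol/kg

[CO2*] = KH · pCO2 = 10^(−1.59) × 432×10^-6 = 1.110×10^-5 mol/kg
α₀ = 1/(1 + K1/[H⁺] + K1K2/[H⁺]²) = 1/(1 + 10^+1.94 + 10^+0.88) = 0.01045
DIC = [CO2*]/α₀ = 1.110×10^-5 / 0.01045 = 1.062 mmol/kg
CA = (α₁ + 2α₂)·DIC = (0.9103 + 2×0.07928) × 1.062 = 1.14 mmol/kg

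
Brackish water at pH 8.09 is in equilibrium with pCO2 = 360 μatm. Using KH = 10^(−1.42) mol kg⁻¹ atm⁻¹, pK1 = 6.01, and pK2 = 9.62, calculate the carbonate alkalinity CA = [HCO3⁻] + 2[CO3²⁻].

CA = 1.74 mmol/kg

[CO2*] = KH · pCO2 = 10^(−1.42) × 360×10^-6 = 1.369×10^-5 mol/kg
α₀ = 1/(1 + K1/[H⁺] + K1K2/[H⁺]²) = 1/(1 + 10^+2.08 + 10^+0.55) = 0.008014
DIC = [CO2*]/α₀ = 1.369×10^-5 / 0.008014 = 1.708 mmol/kg
CA = (α₁ + 2α₂)·DIC = (0.9635 + 2×0.02844) × 1.708 = 1.74 mmol/kg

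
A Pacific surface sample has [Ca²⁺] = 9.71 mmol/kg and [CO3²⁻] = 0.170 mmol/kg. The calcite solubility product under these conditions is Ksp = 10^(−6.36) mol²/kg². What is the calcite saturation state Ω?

Ksp = 10^(−6.36) = 4.365×10^-7
Ω = [Ca²⁺][CO3²⁻]/Ksp = (9.71×10^-3)(0.170×10^-3) / 4.365×10^-7 = 3.78

Ω = 3.78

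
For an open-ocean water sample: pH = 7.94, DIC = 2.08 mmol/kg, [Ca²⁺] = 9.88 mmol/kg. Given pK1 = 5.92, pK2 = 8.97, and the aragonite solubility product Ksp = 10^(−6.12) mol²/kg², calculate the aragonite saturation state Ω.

α₂ = 1 / (1 + [H⁺]/K2 + [H⁺]²/(K1K2)) = 1 / (1 + 10^+1.03 + 10^-0.99)
   = 1 / (1 + 10.715 + 0.10233) = 1/11.818 = 0.08462
[CO3²⁻] = α₂ × DIC = 0.08462 × 2.08 = 0.1760 mmol/kg
Ksp = 10^(−6.12) = 7.586×10^-7
Ω = [Ca²⁺][CO3²⁻]/Ksp = (9.88×10^-3)(1.760×10^-4) / 7.586×10^-7 = 2.29

Ω = 2.29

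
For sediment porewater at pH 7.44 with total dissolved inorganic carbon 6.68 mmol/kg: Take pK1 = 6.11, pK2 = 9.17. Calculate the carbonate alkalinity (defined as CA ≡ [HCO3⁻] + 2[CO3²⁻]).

CA = 6.50 mmol/kg

CA = [HCO3⁻] + 2[CO3²⁻] = (α₁ + 2α₂)·DIC
At pH 7.44: [H⁺]/K1 = 10^-1.33 = 0.046774, K2/[H⁺] = 10^-1.73 = 0.018621
α₁ = 1/(1 + 0.046774 + 0.018621) = 1/1.0654 = 0.9386; α₂ = α₁·K2/[H⁺] = 0.01748
α₁ + 2α₂ = 0.9736
CA = 0.9736 × 6.68 = 6.50 mmol/kg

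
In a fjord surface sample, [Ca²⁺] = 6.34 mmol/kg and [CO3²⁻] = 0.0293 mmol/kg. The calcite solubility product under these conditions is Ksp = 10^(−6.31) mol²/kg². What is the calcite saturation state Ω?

Ω = 0.379

Ksp = 10^(−6.31) = 4.898×10^-7
Ω = [Ca²⁺][CO3²⁻]/Ksp = (6.34×10^-3)(0.0293×10^-3) / 4.898×10^-7 = 0.379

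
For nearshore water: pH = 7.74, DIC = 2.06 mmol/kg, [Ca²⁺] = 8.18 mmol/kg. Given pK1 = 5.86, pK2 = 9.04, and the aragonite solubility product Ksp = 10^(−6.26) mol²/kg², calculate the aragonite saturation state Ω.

α₂ = 1 / (1 + [H⁺]/K2 + [H⁺]²/(K1K2)) = 1 / (1 + 10^+1.30 + 10^-0.58)
   = 1 / (1 + 19.953 + 0.26303) = 1/21.216 = 0.04714
[CO3²⁻] = α₂ × DIC = 0.04714 × 2.06 = 0.09710 mmol/kg
Ksp = 10^(−6.26) = 5.495×10^-7
Ω = [Ca²⁺][CO3²⁻]/Ksp = (8.18×10^-3)(9.710×10^-5) / 5.495×10^-7 = 1.45

Ω = 1.45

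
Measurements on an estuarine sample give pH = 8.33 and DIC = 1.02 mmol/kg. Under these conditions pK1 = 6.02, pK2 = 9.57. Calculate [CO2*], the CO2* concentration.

α₀ = 1 / (1 + K1/[H⁺] + K1K2/[H⁺]²) = 1 / (1 + 10^+2.31 + 10^+1.07)
   = 1 / (1 + 204.17 + 11.749) = 1/216.92 = 0.004610
[CO2*] = α₀ × DIC = 0.004610 × 1.02 = 0.00470 mmol/kg = 4.70 μmol/kg

[CO2*] = 4.70 μmol/kg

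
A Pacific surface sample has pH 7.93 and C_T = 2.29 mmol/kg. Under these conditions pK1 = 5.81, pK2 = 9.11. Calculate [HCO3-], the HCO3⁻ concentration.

α₁ = 1 / (1 + [H⁺]/K1 + K2/[H⁺]) = 1 / (1 + 10^-2.12 + 10^-1.18)
   = 1 / (1 + 0.0075858 + 0.066069) = 1/1.0737 = 0.9314
[HCO3⁻] = α₁ × DIC = 0.9314 × 2.29 = 2.13 mmol/kg

[HCO3⁻] = 2.13 mmol/kg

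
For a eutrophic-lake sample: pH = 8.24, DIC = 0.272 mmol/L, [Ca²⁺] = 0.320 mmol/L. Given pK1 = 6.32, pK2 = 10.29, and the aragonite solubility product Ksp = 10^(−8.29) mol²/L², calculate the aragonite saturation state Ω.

Ω = 0.148

α₂ = 1 / (1 + [H⁺]/K2 + [H⁺]²/(K1K2)) = 1 / (1 + 10^+2.05 + 10^+0.13)
   = 1 / (1 + 112.20 + 1.3490) = 1/114.55 = 0.008730
[CO3²⁻] = α₂ × DIC = 0.008730 × 0.272 = 0.002374 mmol/L = 2.374 μmol/L
Ksp = 10^(−8.29) = 5.129×10^-9
Ω = [Ca²⁺][CO3²⁻]/Ksp = (0.320×10^-3)(2.374×10^-6) / 5.129×10^-9 = 0.148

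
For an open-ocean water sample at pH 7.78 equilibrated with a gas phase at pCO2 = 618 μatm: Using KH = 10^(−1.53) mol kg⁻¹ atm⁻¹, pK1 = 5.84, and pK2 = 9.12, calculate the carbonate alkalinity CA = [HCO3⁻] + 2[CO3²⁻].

CA = 1.73 mmol/kg

[CO2*] = KH · pCO2 = 10^(−1.53) × 618×10^-6 = 1.824×10^-5 mol/kg
α₀ = 1/(1 + K1/[H⁺] + K1K2/[H⁺]²) = 1/(1 + 10^+1.94 + 10^+0.60) = 0.01086
DIC = [CO2*]/α₀ = 1.824×10^-5 / 0.01086 = 1.679 mmol/kg
CA = (α₁ + 2α₂)·DIC = (0.9459 + 2×0.04324) × 1.679 = 1.73 mmol/kg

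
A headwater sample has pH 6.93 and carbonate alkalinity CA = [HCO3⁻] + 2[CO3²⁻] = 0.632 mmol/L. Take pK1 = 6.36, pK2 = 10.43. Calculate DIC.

CA = [HCO3⁻] + 2[CO3²⁻] = (α₁ + 2α₂)·DIC
At pH 6.93: [H⁺]/K1 = 10^-0.57 = 0.26915, K2/[H⁺] = 10^-3.50 = 0.00031623
α₁ = 1/(1 + 0.26915 + 0.00031623) = 1/1.2695 = 0.7877; α₂ = α₁·K2/[H⁺] = 0.0002491
α₁ + 2α₂ = 0.7882
DIC = CA / (α₁ + 2α₂) = 0.632 / 0.7882 = 0.802 mmol/L

DIC = 0.802 mmol/L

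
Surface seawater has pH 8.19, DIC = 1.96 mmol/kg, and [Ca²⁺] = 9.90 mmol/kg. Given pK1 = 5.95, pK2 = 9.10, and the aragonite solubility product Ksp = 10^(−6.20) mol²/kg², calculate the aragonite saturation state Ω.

Ω = 3.35

α₂ = 1 / (1 + [H⁺]/K2 + [H⁺]²/(K1K2)) = 1 / (1 + 10^+0.91 + 10^-1.33)
   = 1 / (1 + 8.1283 + 0.046774) = 1/9.1751 = 0.1090
[CO3²⁻] = α₂ × DIC = 0.1090 × 1.96 = 0.2136 mmol/kg
Ksp = 10^(−6.20) = 6.310×10^-7
Ω = [Ca²⁺][CO3²⁻]/Ksp = (9.90×10^-3)(2.136×10^-4) / 6.310×10^-7 = 3.35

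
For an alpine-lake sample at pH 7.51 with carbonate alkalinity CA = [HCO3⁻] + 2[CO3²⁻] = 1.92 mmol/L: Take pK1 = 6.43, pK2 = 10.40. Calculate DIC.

CA = [HCO3⁻] + 2[CO3²⁻] = (α₁ + 2α₂)·DIC
At pH 7.51: [H⁺]/K1 = 10^-1.08 = 0.083176, K2/[H⁺] = 10^-2.89 = 0.0012882
α₁ = 1/(1 + 0.083176 + 0.0012882) = 1/1.0845 = 0.9221; α₂ = α₁·K2/[H⁺] = 0.001188
α₁ + 2α₂ = 0.9245
DIC = CA / (α₁ + 2α₂) = 1.92 / 0.9245 = 2.08 mmol/L

DIC = 2.08 mmol/L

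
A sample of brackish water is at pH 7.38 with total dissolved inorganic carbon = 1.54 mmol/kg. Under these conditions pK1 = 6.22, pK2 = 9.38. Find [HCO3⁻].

α₁ = 1 / (1 + [H⁺]/K1 + K2/[H⁺]) = 1 / (1 + 10^-1.16 + 10^-2.00)
   = 1 / (1 + 0.069183 + 0.010000) = 1/1.0792 = 0.9266
[HCO3⁻] = α₁ × DIC = 0.9266 × 1.54 = 1.43 mmol/kg

[HCO3⁻] = 1.43 mmol/kg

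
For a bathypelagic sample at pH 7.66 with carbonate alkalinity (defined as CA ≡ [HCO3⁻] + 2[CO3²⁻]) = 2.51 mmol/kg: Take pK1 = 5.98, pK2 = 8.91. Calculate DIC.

DIC = 2.43 mmol/kg

CA = [HCO3⁻] + 2[CO3²⁻] = (α₁ + 2α₂)·DIC
At pH 7.66: [H⁺]/K1 = 10^-1.68 = 0.020893, K2/[H⁺] = 10^-1.25 = 0.056234
α₁ = 1/(1 + 0.020893 + 0.056234) = 1/1.0771 = 0.9284; α₂ = α₁·K2/[H⁺] = 0.05221
α₁ + 2α₂ = 1.0328
DIC = CA / (α₁ + 2α₂) = 2.51 / 1.0328 = 2.43 mmol/kg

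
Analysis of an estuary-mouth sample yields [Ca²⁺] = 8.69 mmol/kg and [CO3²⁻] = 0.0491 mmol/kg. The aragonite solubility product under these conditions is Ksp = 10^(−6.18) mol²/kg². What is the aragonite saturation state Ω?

Ksp = 10^(−6.18) = 6.607×10^-7
Ω = [Ca²⁺][CO3²⁻]/Ksp = (8.69×10^-3)(0.0491×10^-3) / 6.607×10^-7 = 0.646

Ω = 0.646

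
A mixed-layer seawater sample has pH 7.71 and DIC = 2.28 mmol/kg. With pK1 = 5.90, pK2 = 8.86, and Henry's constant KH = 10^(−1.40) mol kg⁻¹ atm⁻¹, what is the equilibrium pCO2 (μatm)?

α₀ = 1 / (1 + K1/[H⁺] + K1K2/[H⁺]²) = 1 / (1 + 10^+1.81 + 10^+0.66)
   = 1 / (1 + 64.565 + 4.5709) = 1/70.136 = 0.01426
[CO2*] = α₀ × DIC = 0.01426 × 2.28 = 0.03251 mmol/kg
pCO2 = [CO2*]/KH = 3.251×10^-5 / 3.981×10^-2 = 817 μatm

pCO2 = 817 μatm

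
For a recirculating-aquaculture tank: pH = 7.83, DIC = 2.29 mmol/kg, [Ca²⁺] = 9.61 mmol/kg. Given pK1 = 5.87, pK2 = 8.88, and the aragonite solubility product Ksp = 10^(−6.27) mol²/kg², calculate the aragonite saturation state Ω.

Ω = 3.32

α₂ = 1 / (1 + [H⁺]/K2 + [H⁺]²/(K1K2)) = 1 / (1 + 10^+1.05 + 10^-0.91)
   = 1 / (1 + 11.220 + 0.12303) = 1/12.343 = 0.08102
[CO3²⁻] = α₂ × DIC = 0.08102 × 2.29 = 0.1855 mmol/kg
Ksp = 10^(−6.27) = 5.370×10^-7
Ω = [Ca²⁺][CO3²⁻]/Ksp = (9.61×10^-3)(1.855×10^-4) / 5.370×10^-7 = 3.32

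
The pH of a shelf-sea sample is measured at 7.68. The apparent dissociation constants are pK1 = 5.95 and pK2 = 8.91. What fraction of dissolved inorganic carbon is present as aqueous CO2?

α₀ = 0.0173

α₀ = 1 / (1 + K1/[H⁺] + K1K2/[H⁺]²) = 1 / (1 + 10^+1.73 + 10^+0.50)
   = 1 / (1 + 53.703 + 3.1623) = 1/57.865 = 0.01728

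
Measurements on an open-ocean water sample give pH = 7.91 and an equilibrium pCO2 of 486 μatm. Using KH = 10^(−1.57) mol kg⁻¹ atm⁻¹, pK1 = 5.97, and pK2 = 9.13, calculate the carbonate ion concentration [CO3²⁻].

[CO2*] = KH · pCO2 = 10^(−1.57) × 486×10^-6 = 1.308×10^-5 mol/kg
α₀ = 1/(1 + K1/[H⁺] + K1K2/[H⁺]²) = 1/(1 + 10^+1.94 + 10^+0.72) = 0.01071
DIC = [CO2*]/α₀ = 1.308×10^-5 / 0.01071 = 1.221 mmol/kg
[CO3²⁻] = α₂·DIC; α₂ = 0.05622, so [CO3²⁻] = 0.05622 × 1.221 = 0.0686 mmol/kg

[CO3²⁻] = 0.0686 mmol/kg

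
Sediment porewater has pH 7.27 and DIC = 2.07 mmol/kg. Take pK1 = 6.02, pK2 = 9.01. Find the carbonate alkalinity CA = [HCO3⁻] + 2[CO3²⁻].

CA = 2.00 mmol/kg

CA = [HCO3⁻] + 2[CO3²⁻] = (α₁ + 2α₂)·DIC
At pH 7.27: [H⁺]/K1 = 10^-1.25 = 0.056234, K2/[H⁺] = 10^-1.74 = 0.018197
α₁ = 1/(1 + 0.056234 + 0.018197) = 1/1.0744 = 0.9307; α₂ = α₁·K2/[H⁺] = 0.01694
α₁ + 2α₂ = 0.9646
CA = 0.9646 × 2.07 = 2.00 mmol/kg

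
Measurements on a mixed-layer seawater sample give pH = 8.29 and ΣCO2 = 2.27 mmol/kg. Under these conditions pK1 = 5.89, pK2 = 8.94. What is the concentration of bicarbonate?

[HCO3⁻] = 1.85 mmol/kg

α₁ = 1 / (1 + [H⁺]/K1 + K2/[H⁺]) = 1 / (1 + 10^-2.40 + 10^-0.65)
   = 1 / (1 + 0.0039811 + 0.22387) = 1/1.2279 = 0.8144
[HCO3⁻] = α₁ × DIC = 0.8144 × 2.27 = 1.85 mmol/kg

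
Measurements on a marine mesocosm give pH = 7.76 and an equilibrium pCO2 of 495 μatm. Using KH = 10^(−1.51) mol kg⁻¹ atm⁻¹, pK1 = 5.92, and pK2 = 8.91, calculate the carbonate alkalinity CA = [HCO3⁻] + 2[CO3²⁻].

CA = 1.21 mmol/kg

[CO2*] = KH · pCO2 = 10^(−1.51) × 495×10^-6 = 1.530×10^-5 mol/kg
α₀ = 1/(1 + K1/[H⁺] + K1K2/[H⁺]²) = 1/(1 + 10^+1.84 + 10^+0.69) = 0.01332
DIC = [CO2*]/α₀ = 1.530×10^-5 / 0.01332 = 1.149 mmol/kg
CA = (α₁ + 2α₂)·DIC = (0.9214 + 2×0.06523) × 1.149 = 1.21 mmol/kg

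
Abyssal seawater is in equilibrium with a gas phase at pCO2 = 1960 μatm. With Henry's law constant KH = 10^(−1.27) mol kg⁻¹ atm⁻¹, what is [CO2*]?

[CO2*] = 105 μmol/kg

KH = 10^(−1.27) = 5.370×10^-2 mol kg⁻¹ atm⁻¹
[CO2*] = KH · pCO2 = 5.370×10^-2 × 1960×10^-6 atm = 1.05×10^-4 mol/kg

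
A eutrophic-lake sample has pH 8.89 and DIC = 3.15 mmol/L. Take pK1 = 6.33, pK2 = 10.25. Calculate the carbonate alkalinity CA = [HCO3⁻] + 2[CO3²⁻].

CA = 3.27 mmol/L

CA = [HCO3⁻] + 2[CO3²⁻] = (α₁ + 2α₂)·DIC
At pH 8.89: [H⁺]/K1 = 10^-2.56 = 0.0027542, K2/[H⁺] = 10^-1.36 = 0.043652
α₁ = 1/(1 + 0.0027542 + 0.043652) = 1/1.0464 = 0.9557; α₂ = α₁·K2/[H⁺] = 0.04172
α₁ + 2α₂ = 1.0391
CA = 1.0391 × 3.15 = 3.27 mmol/L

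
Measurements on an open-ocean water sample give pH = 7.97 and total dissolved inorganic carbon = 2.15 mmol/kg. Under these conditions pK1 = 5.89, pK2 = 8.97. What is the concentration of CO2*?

α₀ = 1 / (1 + K1/[H⁺] + K1K2/[H⁺]²) = 1 / (1 + 10^+2.08 + 10^+1.08)
   = 1 / (1 + 120.23 + 12.023) = 1/133.25 = 0.007505
[CO2*] = α₀ × DIC = 0.007505 × 2.15 = 0.0161 mmol/kg = 16.1 μmol/kg

[CO2*] = 16.1 μmol/kg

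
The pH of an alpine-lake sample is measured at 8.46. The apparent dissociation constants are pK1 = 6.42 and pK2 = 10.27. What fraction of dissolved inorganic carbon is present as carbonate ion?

α₂ = 1 / (1 + [H⁺]/K2 + [H⁺]²/(K1K2)) = 1 / (1 + 10^+1.81 + 10^-0.23)
   = 1 / (1 + 64.565 + 0.58884) = 1/66.154 = 0.01512

α₂ = 0.0151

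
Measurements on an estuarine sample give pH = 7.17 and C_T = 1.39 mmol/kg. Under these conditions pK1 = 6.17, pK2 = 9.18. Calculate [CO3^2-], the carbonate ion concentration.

α₂ = 1 / (1 + [H⁺]/K2 + [H⁺]²/(K1K2)) = 1 / (1 + 10^+2.01 + 10^+1.01)
   = 1 / (1 + 102.33 + 10.233) = 1/113.56 = 0.008806
[CO3²⁻] = α₂ × DIC = 0.008806 × 1.39 = 0.0122 mmol/kg = 12.2 μmol/kg

[CO3²⁻] = 12.2 μmol/kg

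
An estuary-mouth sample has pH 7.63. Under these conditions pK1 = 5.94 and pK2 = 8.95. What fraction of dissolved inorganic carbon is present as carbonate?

α₂ = 1 / (1 + [H⁺]/K2 + [H⁺]²/(K1K2)) = 1 / (1 + 10^+1.32 + 10^-0.37)
   = 1 / (1 + 20.893 + 0.42658) = 1/22.320 = 0.04480

α₂ = 0.0448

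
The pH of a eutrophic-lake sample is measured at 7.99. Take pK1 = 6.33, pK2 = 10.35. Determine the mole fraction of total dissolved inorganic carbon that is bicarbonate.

α₁ = 0.974

α₁ = 1 / (1 + [H⁺]/K1 + K2/[H⁺]) = 1 / (1 + 10^-1.66 + 10^-2.36)
   = 1 / (1 + 0.021878 + 0.0043652) = 1/1.0262 = 0.9744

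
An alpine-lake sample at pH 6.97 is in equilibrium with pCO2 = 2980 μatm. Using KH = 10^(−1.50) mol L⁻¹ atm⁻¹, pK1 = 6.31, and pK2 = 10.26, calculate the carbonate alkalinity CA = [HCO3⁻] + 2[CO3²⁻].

[CO2*] = KH · pCO2 = 10^(−1.50) × 2980×10^-6 = 9.424×10^-5 mol/L
α₀ = 1/(1 + K1/[H⁺] + K1K2/[H⁺]²) = 1/(1 + 10^+0.66 + 10^-2.63) = 0.1794
DIC = [CO2*]/α₀ = 9.424×10^-5 / 0.1794 = 0.5252 mmol/L
CA = (α₁ + 2α₂)·DIC = (0.8202 + 2×0.0004206) × 0.5252 = 0.431 mmol/L

CA = 0.431 mmol/L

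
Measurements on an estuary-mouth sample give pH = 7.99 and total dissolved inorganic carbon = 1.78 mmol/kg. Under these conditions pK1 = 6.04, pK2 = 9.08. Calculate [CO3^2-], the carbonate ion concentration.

[CO3²⁻] = 0.132 mmol/kg

α₂ = 1 / (1 + [H⁺]/K2 + [H⁺]²/(K1K2)) = 1 / (1 + 10^+1.09 + 10^-0.86)
   = 1 / (1 + 12.303 + 0.13804) = 1/13.441 = 0.07440
[CO3²⁻] = α₂ × DIC = 0.07440 × 1.78 = 0.132 mmol/kg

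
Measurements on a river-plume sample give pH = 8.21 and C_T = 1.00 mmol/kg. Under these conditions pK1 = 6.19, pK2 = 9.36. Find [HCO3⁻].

α₁ = 1 / (1 + [H⁺]/K1 + K2/[H⁺]) = 1 / (1 + 10^-2.02 + 10^-1.15)
   = 1 / (1 + 0.0095499 + 0.070795) = 1/1.0803 = 0.9256
[HCO3⁻] = α₁ × DIC = 0.9256 × 1.00 = 0.926 mmol/kg

[HCO3⁻] = 0.926 mmol/kg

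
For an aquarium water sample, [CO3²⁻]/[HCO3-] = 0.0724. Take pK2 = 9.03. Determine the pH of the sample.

From K2 = [H⁺][CO3²⁻]/[HCO3-]:  pH = pK2 + log₁₀([CO3²⁻]/[HCO3-])
log₁₀(0.0724) = -1.140
pH = 9.03 + (-1.140) = 7.89

pH = 7.89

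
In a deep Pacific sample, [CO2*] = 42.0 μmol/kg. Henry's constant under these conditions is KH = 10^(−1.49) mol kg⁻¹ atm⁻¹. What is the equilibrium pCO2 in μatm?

KH = 10^(−1.49) = 3.236×10^-2 mol kg⁻¹ atm⁻¹
pCO2 = [CO2*]/KH = 42.0×10^-6 / 3.236×10^-2 = 1.30×10^-3 atm = 1300 μatm

pCO2 = 1300 μatm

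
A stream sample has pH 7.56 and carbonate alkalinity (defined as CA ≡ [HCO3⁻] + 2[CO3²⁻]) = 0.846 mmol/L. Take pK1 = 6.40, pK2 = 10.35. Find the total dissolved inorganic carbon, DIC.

DIC = 0.903 mmol/L

CA = [HCO3⁻] + 2[CO3²⁻] = (α₁ + 2α₂)·DIC
At pH 7.56: [H⁺]/K1 = 10^-1.16 = 0.069183, K2/[H⁺] = 10^-2.79 = 0.0016218
α₁ = 1/(1 + 0.069183 + 0.0016218) = 1/1.0708 = 0.9339; α₂ = α₁·K2/[H⁺] = 0.001515
α₁ + 2α₂ = 0.9369
DIC = CA / (α₁ + 2α₂) = 0.846 / 0.9369 = 0.903 mmol/L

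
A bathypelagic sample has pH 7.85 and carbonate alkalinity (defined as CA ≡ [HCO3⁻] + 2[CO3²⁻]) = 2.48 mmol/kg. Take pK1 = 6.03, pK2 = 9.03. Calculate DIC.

DIC = 2.37 mmol/kg

CA = [HCO3⁻] + 2[CO3²⁻] = (α₁ + 2α₂)·DIC
At pH 7.85: [H⁺]/K1 = 10^-1.82 = 0.015136, K2/[H⁺] = 10^-1.18 = 0.066069
α₁ = 1/(1 + 0.015136 + 0.066069) = 1/1.0812 = 0.9249; α₂ = α₁·K2/[H⁺] = 0.06111
α₁ + 2α₂ = 1.0471
DIC = CA / (α₁ + 2α₂) = 2.48 / 1.0471 = 2.37 mmol/kg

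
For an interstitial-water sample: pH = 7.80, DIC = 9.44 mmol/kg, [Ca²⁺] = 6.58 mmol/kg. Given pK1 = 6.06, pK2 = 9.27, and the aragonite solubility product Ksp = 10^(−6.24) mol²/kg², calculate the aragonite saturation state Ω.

Ω = 3.48

α₂ = 1 / (1 + [H⁺]/K2 + [H⁺]²/(K1K2)) = 1 / (1 + 10^+1.47 + 10^-0.27)
   = 1 / (1 + 29.512 + 0.53703) = 1/31.049 = 0.03221
[CO3²⁻] = α₂ × DIC = 0.03221 × 9.44 = 0.3040 mmol/kg
Ksp = 10^(−6.24) = 5.754×10^-7
Ω = [Ca²⁺][CO3²⁻]/Ksp = (6.58×10^-3)(3.040×10^-4) / 5.754×10^-7 = 3.48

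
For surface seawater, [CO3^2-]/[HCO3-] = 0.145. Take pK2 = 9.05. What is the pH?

From K2 = [H⁺][CO3^2-]/[HCO3-]:  pH = pK2 + log₁₀([CO3^2-]/[HCO3-])
log₁₀(0.145) = -0.839
pH = 9.05 + (-0.839) = 8.21

pH = 8.21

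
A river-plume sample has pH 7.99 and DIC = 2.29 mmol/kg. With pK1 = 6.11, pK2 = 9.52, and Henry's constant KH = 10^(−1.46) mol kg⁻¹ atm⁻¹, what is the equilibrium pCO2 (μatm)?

pCO2 = 835 μatm

α₀ = 1 / (1 + K1/[H⁺] + K1K2/[H⁺]²) = 1 / (1 + 10^+1.88 + 10^+0.35)
   = 1 / (1 + 75.858 + 2.2387) = 1/79.096 = 0.01264
[CO2*] = α₀ × DIC = 0.01264 × 2.29 = 0.02895 mmol/kg
pCO2 = [CO2*]/KH = 2.895×10^-5 / 3.467×10^-2 = 835 μatm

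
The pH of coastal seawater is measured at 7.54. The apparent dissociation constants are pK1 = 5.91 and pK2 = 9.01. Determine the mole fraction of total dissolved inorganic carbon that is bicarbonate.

α₁ = 0.946

α₁ = 1 / (1 + [H⁺]/K1 + K2/[H⁺]) = 1 / (1 + 10^-1.63 + 10^-1.47)
   = 1 / (1 + 0.023442 + 0.033884) = 1/1.0573 = 0.9458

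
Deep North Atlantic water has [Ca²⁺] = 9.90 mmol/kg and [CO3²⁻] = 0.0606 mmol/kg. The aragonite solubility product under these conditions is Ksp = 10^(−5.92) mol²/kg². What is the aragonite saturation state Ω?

Ksp = 10^(−5.92) = 1.202×10^-6
Ω = [Ca²⁺][CO3²⁻]/Ksp = (9.90×10^-3)(0.0606×10^-3) / 1.202×10^-6 = 0.499

Ω = 0.499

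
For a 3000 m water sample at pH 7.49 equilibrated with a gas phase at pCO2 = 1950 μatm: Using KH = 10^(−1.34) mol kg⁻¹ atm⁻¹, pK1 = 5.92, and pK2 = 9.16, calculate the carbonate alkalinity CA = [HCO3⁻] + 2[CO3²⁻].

CA = 3.45 mmol/kg

[CO2*] = KH · pCO2 = 10^(−1.34) × 1950×10^-6 = 8.913×10^-5 mol/kg
α₀ = 1/(1 + K1/[H⁺] + K1K2/[H⁺]²) = 1/(1 + 10^+1.57 + 10^-0.10) = 0.02568
DIC = [CO2*]/α₀ = 8.913×10^-5 / 0.02568 = 3.472 mmol/kg
CA = (α₁ + 2α₂)·DIC = (0.9539 + 2×0.02039) × 3.472 = 3.45 mmol/kg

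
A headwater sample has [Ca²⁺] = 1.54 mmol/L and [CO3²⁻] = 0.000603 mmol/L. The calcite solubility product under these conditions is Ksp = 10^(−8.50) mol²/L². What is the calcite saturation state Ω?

Ksp = 10^(−8.50) = 3.162×10^-9
Ω = [Ca²⁺][CO3²⁻]/Ksp = (1.54×10^-3)(0.000603×10^-3) / 3.162×10^-9 = 0.294

Ω = 0.294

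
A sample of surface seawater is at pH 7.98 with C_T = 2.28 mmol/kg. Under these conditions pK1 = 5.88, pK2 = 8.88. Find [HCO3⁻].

α₁ = 1 / (1 + [H⁺]/K1 + K2/[H⁺]) = 1 / (1 + 10^-2.10 + 10^-0.90)
   = 1 / (1 + 0.0079433 + 0.12589) = 1/1.1338 = 0.8820
[HCO3⁻] = α₁ × DIC = 0.8820 × 2.28 = 2.01 mmol/kg

[HCO3⁻] = 2.01 mmol/kg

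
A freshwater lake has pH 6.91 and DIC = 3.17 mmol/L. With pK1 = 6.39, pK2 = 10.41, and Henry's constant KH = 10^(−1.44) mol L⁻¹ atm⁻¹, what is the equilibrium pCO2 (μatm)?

α₀ = 1 / (1 + K1/[H⁺] + K1K2/[H⁺]²) = 1 / (1 + 10^+0.52 + 10^-2.98)
   = 1 / (1 + 3.3113 + 0.0010471) = 1/4.3124 = 0.2319
[CO2*] = α₀ × DIC = 0.2319 × 3.17 = 0.7351 mmol/L
pCO2 = [CO2*]/KH = 7.351×10^-4 / 3.631×10^-2 = 2.02×10^4 μatm

pCO2 = 2.02×10^4 μatm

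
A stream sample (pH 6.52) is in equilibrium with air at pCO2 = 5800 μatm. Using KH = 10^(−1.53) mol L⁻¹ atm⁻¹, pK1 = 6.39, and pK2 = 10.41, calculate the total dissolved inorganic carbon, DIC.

DIC = 0.402 mmol/L

[CO2*] = KH · pCO2 = 10^(−1.53) × 5800×10^-6 = 1.712×10^-4 mol/L
α₀ = 1/(1 + K1/[H⁺] + K1K2/[H⁺]²) = 1/(1 + 10^+0.13 + 10^-3.76) = 0.4257
DIC = [CO2*]/α₀ = 1.712×10^-4 / 0.4257 = 0.402 mmol/L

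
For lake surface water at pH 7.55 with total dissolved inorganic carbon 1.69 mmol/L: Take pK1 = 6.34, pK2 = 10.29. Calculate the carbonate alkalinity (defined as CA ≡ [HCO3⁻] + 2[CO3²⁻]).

CA = [HCO3⁻] + 2[CO3²⁻] = (α₁ + 2α₂)·DIC
At pH 7.55: [H⁺]/K1 = 10^-1.21 = 0.061660, K2/[H⁺] = 10^-2.74 = 0.0018197
α₁ = 1/(1 + 0.061660 + 0.0018197) = 1/1.0635 = 0.9403; α₂ = α₁·K2/[H⁺] = 0.001711
α₁ + 2α₂ = 0.9437
CA = 0.9437 × 1.69 = 1.59 mmol/L

CA = 1.59 mmol/L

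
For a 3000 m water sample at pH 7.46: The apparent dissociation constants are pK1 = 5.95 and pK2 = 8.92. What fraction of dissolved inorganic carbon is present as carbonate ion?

α₂ = 1 / (1 + [H⁺]/K2 + [H⁺]²/(K1K2)) = 1 / (1 + 10^+1.46 + 10^-0.05)
   = 1 / (1 + 28.840 + 0.89125) = 1/30.732 = 0.03254

α₂ = 0.0325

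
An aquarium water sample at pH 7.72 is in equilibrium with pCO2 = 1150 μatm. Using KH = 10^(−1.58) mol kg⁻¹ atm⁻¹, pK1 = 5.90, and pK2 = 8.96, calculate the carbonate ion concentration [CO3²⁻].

[CO3²⁻] = 0.115 mmol/kg

[CO2*] = KH · pCO2 = 10^(−1.58) × 1150×10^-6 = 3.025×10^-5 mol/kg
α₀ = 1/(1 + K1/[H⁺] + K1K2/[H⁺]²) = 1/(1 + 10^+1.82 + 10^+0.58) = 0.01411
DIC = [CO2*]/α₀ = 3.025×10^-5 / 0.01411 = 2.144 mmol/kg
[CO3²⁻] = α₂·DIC; α₂ = 0.05365, so [CO3²⁻] = 0.05365 × 2.144 = 0.115 mmol/kg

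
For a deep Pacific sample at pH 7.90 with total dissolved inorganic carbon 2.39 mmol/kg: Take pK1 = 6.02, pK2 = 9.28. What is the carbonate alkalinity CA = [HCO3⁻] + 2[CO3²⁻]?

CA = [HCO3⁻] + 2[CO3²⁻] = (α₁ + 2α₂)·DIC
At pH 7.90: [H⁺]/K1 = 10^-1.88 = 0.013183, K2/[H⁺] = 10^-1.38 = 0.041687
α₁ = 1/(1 + 0.013183 + 0.041687) = 1/1.0549 = 0.9480; α₂ = α₁·K2/[H⁺] = 0.03952
α₁ + 2α₂ = 1.0270
CA = 1.0270 × 2.39 = 2.45 mmol/kg

CA = 2.45 mmol/kg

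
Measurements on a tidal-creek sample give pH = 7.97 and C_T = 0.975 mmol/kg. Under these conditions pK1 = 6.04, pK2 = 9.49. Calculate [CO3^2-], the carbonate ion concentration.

[CO3²⁻] = 0.0283 mmol/kg

α₂ = 1 / (1 + [H⁺]/K2 + [H⁺]²/(K1K2)) = 1 / (1 + 10^+1.52 + 10^-0.41)
   = 1 / (1 + 33.113 + 0.38905) = 1/34.502 = 0.02898
[CO3²⁻] = α₂ × DIC = 0.02898 × 0.975 = 0.0283 mmol/kg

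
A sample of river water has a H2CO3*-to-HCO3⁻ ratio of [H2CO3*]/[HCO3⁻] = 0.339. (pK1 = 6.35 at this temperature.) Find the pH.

pH = 6.82

From K1 = [H⁺][HCO3⁻]/[H2CO3*]:  pH = pK1 − log₁₀([H2CO3*]/[HCO3⁻])
log₁₀(0.339) = -0.470
pH = 6.35 − (-0.470) = 6.82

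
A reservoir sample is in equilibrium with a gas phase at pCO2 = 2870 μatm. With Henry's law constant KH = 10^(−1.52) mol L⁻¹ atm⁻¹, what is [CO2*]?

KH = 10^(−1.52) = 3.020×10^-2 mol L⁻¹ atm⁻¹
[CO2*] = KH · pCO2 = 3.020×10^-2 × 2870×10^-6 atm = 8.67×10^-5 mol/L

[CO2*] = 86.7 μmol/L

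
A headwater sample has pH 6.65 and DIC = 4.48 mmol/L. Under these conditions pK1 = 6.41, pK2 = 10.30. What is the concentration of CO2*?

[CO2*] = 1.64 mmol/L

α₀ = 1 / (1 + K1/[H⁺] + K1K2/[H⁺]²) = 1 / (1 + 10^+0.24 + 10^-3.41)
   = 1 / (1 + 1.7378 + 0.00038905) = 1/2.7382 = 0.3652
[CO2*] = α₀ × DIC = 0.3652 × 4.48 = 1.64 mmol/L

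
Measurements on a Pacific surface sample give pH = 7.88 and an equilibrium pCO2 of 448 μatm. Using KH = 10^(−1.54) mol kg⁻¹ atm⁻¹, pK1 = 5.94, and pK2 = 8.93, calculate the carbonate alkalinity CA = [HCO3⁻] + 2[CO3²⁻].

[CO2*] = KH · pCO2 = 10^(−1.54) × 448×10^-6 = 1.292×10^-5 mol/kg
α₀ = 1/(1 + K1/[H⁺] + K1K2/[H⁺]²) = 1/(1 + 10^+1.94 + 10^+0.89) = 0.01043
DIC = [CO2*]/α₀ = 1.292×10^-5 / 0.01043 = 1.239 mmol/kg
CA = (α₁ + 2α₂)·DIC = (0.9086 + 2×0.08098) × 1.239 = 1.33 mmol/kg

CA = 1.33 mmol/kg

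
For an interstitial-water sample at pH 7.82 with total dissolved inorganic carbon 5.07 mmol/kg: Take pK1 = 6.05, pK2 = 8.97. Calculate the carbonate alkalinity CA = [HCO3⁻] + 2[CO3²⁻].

CA = [HCO3⁻] + 2[CO3²⁻] = (α₁ + 2α₂)·DIC
At pH 7.82: [H⁺]/K1 = 10^-1.77 = 0.016982, K2/[H⁺] = 10^-1.15 = 0.070795
α₁ = 1/(1 + 0.016982 + 0.070795) = 1/1.0878 = 0.9193; α₂ = α₁·K2/[H⁺] = 0.06508
α₁ + 2α₂ = 1.0495
CA = 1.0495 × 5.07 = 5.32 mmol/kg

CA = 5.32 mmol/kg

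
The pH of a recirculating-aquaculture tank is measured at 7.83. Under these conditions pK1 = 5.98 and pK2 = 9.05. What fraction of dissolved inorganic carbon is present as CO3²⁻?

α₂ = 1 / (1 + [H⁺]/K2 + [H⁺]²/(K1K2)) = 1 / (1 + 10^+1.22 + 10^-0.63)
   = 1 / (1 + 16.596 + 0.23442) = 1/17.830 = 0.05608

α₂ = 0.0561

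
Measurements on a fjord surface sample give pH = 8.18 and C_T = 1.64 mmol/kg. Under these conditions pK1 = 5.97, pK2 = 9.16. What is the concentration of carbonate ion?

α₂ = 1 / (1 + [H⁺]/K2 + [H⁺]²/(K1K2)) = 1 / (1 + 10^+0.98 + 10^-1.23)
   = 1 / (1 + 9.5499 + 0.058884) = 1/10.609 = 0.09426
[CO3²⁻] = α₂ × DIC = 0.09426 × 1.64 = 0.155 mmol/kg

[CO3²⁻] = 0.155 mmol/kg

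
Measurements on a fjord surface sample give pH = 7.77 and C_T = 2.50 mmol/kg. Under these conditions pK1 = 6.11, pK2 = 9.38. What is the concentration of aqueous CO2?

[CO2*] = 0.0523 mmol/kg

α₀ = 1 / (1 + K1/[H⁺] + K1K2/[H⁺]²) = 1 / (1 + 10^+1.66 + 10^+0.05)
   = 1 / (1 + 45.709 + 1.1220) = 1/47.831 = 0.02091
[CO2*] = α₀ × DIC = 0.02091 × 2.50 = 0.0523 mmol/kg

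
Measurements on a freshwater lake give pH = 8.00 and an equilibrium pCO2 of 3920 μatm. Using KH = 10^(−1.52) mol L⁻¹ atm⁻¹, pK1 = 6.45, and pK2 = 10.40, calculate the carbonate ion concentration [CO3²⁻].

[CO2*] = KH · pCO2 = 10^(−1.52) × 3920×10^-6 = 1.184×10^-4 mol/L
α₀ = 1/(1 + K1/[H⁺] + K1K2/[H⁺]²) = 1/(1 + 10^+1.55 + 10^-0.85) = 0.02731
DIC = [CO2*]/α₀ = 1.184×10^-4 / 0.02731 = 4.335 mmol/L
[CO3²⁻] = α₂·DIC; α₂ = 0.003857, so [CO3²⁻] = 0.003857 × 4.335 = 0.0167 mmol/L = 16.7 μmol/L

[CO3²⁻] = 16.7 μmol/L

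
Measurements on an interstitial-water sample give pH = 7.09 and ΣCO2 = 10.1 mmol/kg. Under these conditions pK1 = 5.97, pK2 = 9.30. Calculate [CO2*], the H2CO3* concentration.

[CO2*] = 0.708 mmol/kg

α₀ = 1 / (1 + K1/[H⁺] + K1K2/[H⁺]²) = 1 / (1 + 10^+1.12 + 10^-1.09)
   = 1 / (1 + 13.183 + 0.081283) = 1/14.264 = 0.07011
[CO2*] = α₀ × DIC = 0.07011 × 10.1 = 0.708 mmol/kg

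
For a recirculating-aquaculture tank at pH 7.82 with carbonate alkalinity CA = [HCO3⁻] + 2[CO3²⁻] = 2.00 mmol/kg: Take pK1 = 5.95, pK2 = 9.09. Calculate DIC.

DIC = 1.93 mmol/kg

CA = [HCO3⁻] + 2[CO3²⁻] = (α₁ + 2α₂)·DIC
At pH 7.82: [H⁺]/K1 = 10^-1.87 = 0.013490, K2/[H⁺] = 10^-1.27 = 0.053703
α₁ = 1/(1 + 0.013490 + 0.053703) = 1/1.0672 = 0.9370; α₂ = α₁·K2/[H⁺] = 0.05032
α₁ + 2α₂ = 1.0377
DIC = CA / (α₁ + 2α₂) = 2.00 / 1.0377 = 1.93 mmol/kg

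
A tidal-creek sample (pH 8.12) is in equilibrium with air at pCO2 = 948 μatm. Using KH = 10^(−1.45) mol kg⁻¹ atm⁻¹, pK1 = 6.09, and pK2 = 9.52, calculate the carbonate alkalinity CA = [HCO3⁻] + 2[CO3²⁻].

CA = 3.89 mmol/kg

[CO2*] = KH · pCO2 = 10^(−1.45) × 948×10^-6 = 3.364×10^-5 mol/kg
α₀ = 1/(1 + K1/[H⁺] + K1K2/[H⁺]²) = 1/(1 + 10^+2.03 + 10^+0.63) = 0.008895
DIC = [CO2*]/α₀ = 3.364×10^-5 / 0.008895 = 3.781 mmol/kg
CA = (α₁ + 2α₂)·DIC = (0.9532 + 2×0.03795) × 3.781 = 3.89 mmol/kg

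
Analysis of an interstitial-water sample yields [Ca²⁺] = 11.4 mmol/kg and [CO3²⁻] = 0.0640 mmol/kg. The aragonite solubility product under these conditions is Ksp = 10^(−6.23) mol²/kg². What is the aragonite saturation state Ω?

Ksp = 10^(−6.23) = 5.888×10^-7
Ω = [Ca²⁺][CO3²⁻]/Ksp = (11.4×10^-3)(0.0640×10^-3) / 5.888×10^-7 = 1.24

Ω = 1.24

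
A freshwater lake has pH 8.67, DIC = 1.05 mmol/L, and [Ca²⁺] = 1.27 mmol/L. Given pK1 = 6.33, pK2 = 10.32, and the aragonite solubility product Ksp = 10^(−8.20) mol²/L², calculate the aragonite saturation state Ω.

α₂ = 1 / (1 + [H⁺]/K2 + [H⁺]²/(K1K2)) = 1 / (1 + 10^+1.65 + 10^-0.69)
   = 1 / (1 + 44.668 + 0.20417) = 1/45.873 = 0.02180
[CO3²⁻] = α₂ × DIC = 0.02180 × 1.05 = 0.02289 mmol/L
Ksp = 10^(−8.20) = 6.310×10^-9
Ω = [Ca²⁺][CO3²⁻]/Ksp = (1.27×10^-3)(2.289×10^-5) / 6.310×10^-9 = 4.61

Ω = 4.61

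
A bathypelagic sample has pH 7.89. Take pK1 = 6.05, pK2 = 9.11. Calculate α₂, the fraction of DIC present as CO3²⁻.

α₂ = 0.0561

α₂ = 1 / (1 + [H⁺]/K2 + [H⁺]²/(K1K2)) = 1 / (1 + 10^+1.22 + 10^-0.62)
   = 1 / (1 + 16.596 + 0.23988) = 1/17.836 = 0.05607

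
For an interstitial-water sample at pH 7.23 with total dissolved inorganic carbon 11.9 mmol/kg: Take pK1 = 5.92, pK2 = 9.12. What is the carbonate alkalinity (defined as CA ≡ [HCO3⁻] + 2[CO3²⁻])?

CA = [HCO3⁻] + 2[CO3²⁻] = (α₁ + 2α₂)·DIC
At pH 7.23: [H⁺]/K1 = 10^-1.31 = 0.048978, K2/[H⁺] = 10^-1.89 = 0.012882
α₁ = 1/(1 + 0.048978 + 0.012882) = 1/1.0619 = 0.9417; α₂ = α₁·K2/[H⁺] = 0.01213
α₁ + 2α₂ = 0.9660
CA = 0.9660 × 11.9 = 11.5 mmol/kg

CA = 11.5 mmol/kg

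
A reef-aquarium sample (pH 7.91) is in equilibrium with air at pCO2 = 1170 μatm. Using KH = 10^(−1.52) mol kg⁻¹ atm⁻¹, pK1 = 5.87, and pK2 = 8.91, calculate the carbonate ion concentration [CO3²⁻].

[CO3²⁻] = 0.387 mmol/kg

[CO2*] = KH · pCO2 = 10^(−1.52) × 1170×10^-6 = 3.533×10^-5 mol/kg
α₀ = 1/(1 + K1/[H⁺] + K1K2/[H⁺]²) = 1/(1 + 10^+2.04 + 10^+1.04) = 0.008223
DIC = [CO2*]/α₀ = 3.533×10^-5 / 0.008223 = 4.297 mmol/kg
[CO3²⁻] = α₂·DIC; α₂ = 0.09016, so [CO3²⁻] = 0.09016 × 4.297 = 0.387 mmol/kg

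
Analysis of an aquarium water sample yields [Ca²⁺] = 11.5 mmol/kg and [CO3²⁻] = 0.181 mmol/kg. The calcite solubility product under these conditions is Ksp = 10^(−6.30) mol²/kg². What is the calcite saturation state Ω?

Ksp = 10^(−6.30) = 5.012×10^-7
Ω = [Ca²⁺][CO3²⁻]/Ksp = (11.5×10^-3)(0.181×10^-3) / 5.012×10^-7 = 4.15

Ω = 4.15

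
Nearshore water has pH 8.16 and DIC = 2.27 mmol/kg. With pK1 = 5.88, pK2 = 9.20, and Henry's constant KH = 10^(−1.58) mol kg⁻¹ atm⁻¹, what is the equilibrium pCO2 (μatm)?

α₀ = 1 / (1 + K1/[H⁺] + K1K2/[H⁺]²) = 1 / (1 + 10^+2.28 + 10^+1.24)
   = 1 / (1 + 190.55 + 17.378) = 1/208.92 = 0.004786
[CO2*] = α₀ × DIC = 0.004786 × 2.27 = 0.01087 mmol/kg = 10.87 μmol/kg
pCO2 = [CO2*]/KH = 1.087×10^-5 / 2.630×10^-2 = 413 μatm

pCO2 = 413 μatm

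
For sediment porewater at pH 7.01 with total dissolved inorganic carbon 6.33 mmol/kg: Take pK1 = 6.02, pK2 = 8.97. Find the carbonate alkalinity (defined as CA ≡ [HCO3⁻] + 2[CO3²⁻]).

CA = [HCO3⁻] + 2[CO3²⁻] = (α₁ + 2α₂)·DIC
At pH 7.01: [H⁺]/K1 = 10^-0.99 = 0.10233, K2/[H⁺] = 10^-1.96 = 0.010965
α₁ = 1/(1 + 0.10233 + 0.010965) = 1/1.1133 = 0.8982; α₂ = α₁·K2/[H⁺] = 0.009849
α₁ + 2α₂ = 0.9179
CA = 0.9179 × 6.33 = 5.81 mmol/kg

CA = 5.81 mmol/kg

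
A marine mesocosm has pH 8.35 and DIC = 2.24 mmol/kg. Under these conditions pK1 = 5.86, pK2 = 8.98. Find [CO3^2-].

[CO3²⁻] = 0.424 mmol/kg

α₂ = 1 / (1 + [H⁺]/K2 + [H⁺]²/(K1K2)) = 1 / (1 + 10^+0.63 + 10^-1.86)
   = 1 / (1 + 4.2658 + 0.013804) = 1/5.2796 = 0.1894
[CO3²⁻] = α₂ × DIC = 0.1894 × 2.24 = 0.424 mmol/kg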